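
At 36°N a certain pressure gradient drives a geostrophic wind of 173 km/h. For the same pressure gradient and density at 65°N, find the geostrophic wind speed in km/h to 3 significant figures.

With the same pressure gradient and density, V_g ∝ 1/f ∝ 1/sin φ.
V₂ = V₁ · sin φ₁ / sin φ₂ = 173 × sin 36° / sin 65°
V₂ = 173 × 0.5878/0.9063 = 112 km/h

112 km/h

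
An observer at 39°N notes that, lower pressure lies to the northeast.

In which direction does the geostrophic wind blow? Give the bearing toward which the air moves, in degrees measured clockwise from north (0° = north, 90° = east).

135°

The pressure-gradient force points toward the northeast (bearing 045°).
Geostrophic balance: in the Northern Hemisphere the Coriolis force deflects motion to the right, so the geostrophic wind blows 90° to the right of the pressure-gradient force (low pressure on the left).
Rotating 045° by 90° clockwise gives 135° — the wind blows toward the southeast.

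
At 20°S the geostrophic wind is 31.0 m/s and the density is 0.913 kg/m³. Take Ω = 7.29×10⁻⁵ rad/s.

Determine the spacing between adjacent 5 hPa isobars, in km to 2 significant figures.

350 km

Coriolis parameter at 20°S:
f = 2Ω sin φ = 2 × 7.29×10⁻⁵ × sin 20° = 4.99×10⁻⁵ s⁻¹
Geostrophic balance rearranged: |∂P/∂n| = f ρ V_g
|∂P/∂n| = 4.99×10⁻⁵ × 0.913 × 31.0 = 1.41×10⁻³ Pa/m
Isobar spacing: Δn = ΔP/|∂P/∂n| = 500 Pa / 1.41×10⁻³ Pa/m = 354265 m ≈ 350 km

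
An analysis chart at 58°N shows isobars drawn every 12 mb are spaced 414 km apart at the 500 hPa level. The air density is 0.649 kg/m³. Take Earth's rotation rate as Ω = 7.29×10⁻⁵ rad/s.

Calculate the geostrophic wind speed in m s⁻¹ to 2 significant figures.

36 m s⁻¹

Coriolis parameter at 58°N:
f = 2Ω sin φ = 2 × 7.29×10⁻⁵ × sin 58° = 1.24×10⁻⁴ s⁻¹
Pressure gradient: |∂P/∂n| = 1200 Pa / 414000 m = 2.90×10⁻³ Pa/m
Geostrophic balance (pressure-gradient force = Coriolis force):
V_g = (1/(fρ)) |∂P/∂n| = 2.90×10⁻³ / (1.24×10⁻⁴ × 0.649) = 36.1 m/s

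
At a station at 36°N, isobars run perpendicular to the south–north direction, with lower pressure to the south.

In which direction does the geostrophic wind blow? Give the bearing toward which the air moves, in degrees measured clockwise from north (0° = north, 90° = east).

270°

The pressure-gradient force points toward the south (bearing 180°).
Geostrophic balance: in the Northern Hemisphere the Coriolis force deflects motion to the right, so the geostrophic wind blows 90° to the right of the pressure-gradient force (low pressure on the left).
Rotating 180° by 90° clockwise gives 270° — the wind blows toward the west.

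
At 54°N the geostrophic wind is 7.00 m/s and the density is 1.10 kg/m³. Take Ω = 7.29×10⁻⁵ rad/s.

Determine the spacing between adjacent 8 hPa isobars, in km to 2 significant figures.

880 km

Coriolis parameter at 54°N:
f = 2Ω sin φ = 2 × 7.29×10⁻⁵ × sin 54° = 1.18×10⁻⁴ s⁻¹
Geostrophic balance rearranged: |∂P/∂n| = f ρ V_g
|∂P/∂n| = 1.18×10⁻⁴ × 1.10 × 7.00 = 9.08×10⁻⁴ Pa/m
Isobar spacing: Δn = ΔP/|∂P/∂n| = 800 Pa / 9.08×10⁻⁴ Pa/m = 880814 m ≈ 880 km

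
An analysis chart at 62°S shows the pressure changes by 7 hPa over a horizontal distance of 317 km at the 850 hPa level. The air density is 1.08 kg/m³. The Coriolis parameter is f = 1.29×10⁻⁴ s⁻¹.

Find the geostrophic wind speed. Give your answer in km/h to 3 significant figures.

Pressure gradient: |∂P/∂n| = 700 Pa / 317000 m = 2.21×10⁻³ Pa/m
Geostrophic balance (pressure-gradient force = Coriolis force):
V_g = (1/(fρ)) |∂P/∂n| = 2.21×10⁻³ / (1.29×10⁻⁴ × 1.08) = 15.8 m/s
Converting: 15.8 m/s × 3.6 = 57.1 km/h

57.1 km/h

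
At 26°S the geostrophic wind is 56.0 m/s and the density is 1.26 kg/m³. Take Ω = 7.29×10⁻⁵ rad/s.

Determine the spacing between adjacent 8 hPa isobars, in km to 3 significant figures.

Coriolis parameter at 26°S:
f = 2Ω sin φ = 2 × 7.29×10⁻⁵ × sin 26° = 6.39×10⁻⁵ s⁻¹
Geostrophic balance rearranged: |∂P/∂n| = f ρ V_g
|∂P/∂n| = 6.39×10⁻⁵ × 1.26 × 56.0 = 4.51×10⁻³ Pa/m
Isobar spacing: Δn = ΔP/|∂P/∂n| = 800 Pa / 4.51×10⁻³ Pa/m = 177391 m ≈ 177 km

177 km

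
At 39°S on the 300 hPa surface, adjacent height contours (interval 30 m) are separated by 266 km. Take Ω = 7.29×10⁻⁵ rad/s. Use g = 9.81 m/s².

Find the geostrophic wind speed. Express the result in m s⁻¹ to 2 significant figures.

12 m s⁻¹

Coriolis parameter at 39°S:
f = 2Ω sin φ = 2 × 7.29×10⁻⁵ × sin 39° = 9.18×10⁻⁵ s⁻¹
Height gradient: |∂Z/∂n| = 30 m / 266000 m = 1.13×10⁻⁴
On a pressure surface, geostrophic balance gives V_g = (g/f)|∂Z/∂n|:
V_g = 9.81 × 1.13×10⁻⁴ / 9.18×10⁻⁵ = 12.1 m/s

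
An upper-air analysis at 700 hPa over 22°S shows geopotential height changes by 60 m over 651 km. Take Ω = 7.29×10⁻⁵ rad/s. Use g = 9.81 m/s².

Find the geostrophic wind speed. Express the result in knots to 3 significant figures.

Coriolis parameter at 22°S:
f = 2Ω sin φ = 2 × 7.29×10⁻⁵ × sin 22° = 5.46×10⁻⁵ s⁻¹
Height gradient: |∂Z/∂n| = 60 m / 651000 m = 9.22×10⁻⁵
On a pressure surface, geostrophic balance gives V_g = (g/f)|∂Z/∂n|:
V_g = 9.81 × 9.22×10⁻⁵ / 5.46×10⁻⁵ = 16.6 m/s
Converting: 16.6 m/s × 1.944 = 32.2 knots

32.2 knots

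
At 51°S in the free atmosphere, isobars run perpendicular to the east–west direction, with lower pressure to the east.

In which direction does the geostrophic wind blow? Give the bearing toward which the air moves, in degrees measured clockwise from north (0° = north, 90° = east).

000°

The pressure-gradient force points toward the east (bearing 090°).
Geostrophic balance: in the Southern Hemisphere the Coriolis force deflects motion to the left, so the geostrophic wind blows 90° to the left of the pressure-gradient force (low pressure on the right).
Rotating 090° by 90° counterclockwise gives 000° — the wind blows toward the north.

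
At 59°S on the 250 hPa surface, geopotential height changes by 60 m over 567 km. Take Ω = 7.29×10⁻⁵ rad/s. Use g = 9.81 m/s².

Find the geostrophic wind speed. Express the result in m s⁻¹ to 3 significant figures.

Coriolis parameter at 59°S:
f = 2Ω sin φ = 2 × 7.29×10⁻⁵ × sin 59° = 1.25×10⁻⁴ s⁻¹
Height gradient: |∂Z/∂n| = 60 m / 567000 m = 1.06×10⁻⁴
On a pressure surface, geostrophic balance gives V_g = (g/f)|∂Z/∂n|:
V_g = 9.81 × 1.06×10⁻⁴ / 1.25×10⁻⁴ = 8.31 m/s

8.31 m s⁻¹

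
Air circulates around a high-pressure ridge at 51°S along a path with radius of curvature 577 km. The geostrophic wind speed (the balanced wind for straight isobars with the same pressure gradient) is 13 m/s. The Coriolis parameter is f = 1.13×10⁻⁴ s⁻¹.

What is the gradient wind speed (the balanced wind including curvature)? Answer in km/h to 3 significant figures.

Around a high, pressure-gradient force acts outward with centrifugal, so Coriolis balances both:
fV = (1/ρ)|∂P/∂n| + V²/R  →  V² − fR·V + fR·V_g = 0
With fR = 1.13×10⁻⁴ × 577×10³ m = 65.2 m/s:
V = [fR − √((fR)² − 4 fR V_g)]/2 = [65.2 − √(65.2² − 4×65.2×13)]/2 = 17.9 m/s
Supergeostrophic (V > V_g = 13 m/s), as expected around a high.
Converting: 17.9 m/s × 3.6 = 64.6 km/h

64.6 km/h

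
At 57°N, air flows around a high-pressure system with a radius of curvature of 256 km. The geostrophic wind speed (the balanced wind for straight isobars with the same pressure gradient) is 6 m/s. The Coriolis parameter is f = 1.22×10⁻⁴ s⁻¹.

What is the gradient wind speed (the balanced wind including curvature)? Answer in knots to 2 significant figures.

Around a high, pressure-gradient force acts outward with centrifugal, so Coriolis balances both:
fV = (1/ρ)|∂P/∂n| + V²/R  →  V² − fR·V + fR·V_g = 0
With fR = 1.22×10⁻⁴ × 256×10³ m = 31.2 m/s:
V = [fR − √((fR)² − 4 fR V_g)]/2 = [31.2 − √(31.2² − 4×31.2×6)]/2 = 8.1 m/s
Supergeostrophic (V > V_g = 6 m/s), as expected around a high.
Converting: 8.1 m/s × 1.944 = 16 knots

16 knots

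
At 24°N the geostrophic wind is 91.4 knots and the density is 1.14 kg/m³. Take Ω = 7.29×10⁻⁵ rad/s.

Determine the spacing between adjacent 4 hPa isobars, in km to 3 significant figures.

Coriolis parameter at 24°N:
f = 2Ω sin φ = 2 × 7.29×10⁻⁵ × sin 24° = 5.93×10⁻⁵ s⁻¹
Wind speed in SI: 91.4 knots = 47.0 m/s
Geostrophic balance rearranged: |∂P/∂n| = f ρ V_g
|∂P/∂n| = 5.93×10⁻⁵ × 1.14 × 47.0 = 3.18×10⁻³ Pa/m
Isobar spacing: Δn = ΔP/|∂P/∂n| = 400 Pa / 3.18×10⁻³ Pa/m = 125835 m ≈ 126 km

126 km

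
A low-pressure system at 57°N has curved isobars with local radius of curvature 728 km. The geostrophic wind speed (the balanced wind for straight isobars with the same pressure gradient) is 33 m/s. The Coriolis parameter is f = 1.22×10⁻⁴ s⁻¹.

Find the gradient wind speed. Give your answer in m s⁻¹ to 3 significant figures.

25.6 m s⁻¹

Around a low, centrifugal force acts outward with Coriolis, so pressure-gradient force balances both:
(1/ρ)|∂P/∂n| = fV + V²/R  →  V² + fR·V − fR·V_g = 0
With fR = 1.22×10⁻⁴ × 728×10³ m = 88.8 m/s:
V = [−fR + √((fR)² + 4 fR V_g)]/2 = [−88.8 + √(88.8² + 4×88.8×33)]/2 = 25.6 m/s
Subgeostrophic (V < V_g = 33 m/s), as expected around a low.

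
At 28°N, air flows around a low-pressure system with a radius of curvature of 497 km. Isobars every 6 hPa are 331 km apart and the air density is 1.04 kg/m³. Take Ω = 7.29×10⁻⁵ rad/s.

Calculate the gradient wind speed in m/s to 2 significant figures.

Coriolis parameter at 28°N:
f = 2Ω sin φ = 2 × 7.29×10⁻⁵ × sin 28° = 6.84×10⁻⁵ s⁻¹
Pressure gradient: |∂P/∂n| = 600 Pa / 331000 m = 1.81×10⁻³ Pa/m
Geostrophic speed: V_g = |∂P/∂n|/(fρ) = 1.81×10⁻³/(6.84×10⁻⁵ × 1.04) = 25.5 m/s
Around a low, centrifugal force acts outward with Coriolis, so pressure-gradient force balances both:
(1/ρ)|∂P/∂n| = fV + V²/R  →  V² + fR·V − fR·V_g = 0
With fR = 6.84×10⁻⁵ × 497×10³ m = 34.0 m/s:
V = [−fR + √((fR)² + 4 fR V_g)]/2 = [−34.0 + √(34.0² + 4×34.0×25.5)]/2 = 17 m/s
Subgeostrophic (V < V_g = 25.5 m/s), as expected around a low.

17 m/s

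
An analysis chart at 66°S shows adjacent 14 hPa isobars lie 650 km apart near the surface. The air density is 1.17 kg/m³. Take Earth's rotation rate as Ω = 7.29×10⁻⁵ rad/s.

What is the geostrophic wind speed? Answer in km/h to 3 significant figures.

49.8 km/h

Coriolis parameter at 66°S:
f = 2Ω sin φ = 2 × 7.29×10⁻⁵ × sin 66° = 1.33×10⁻⁴ s⁻¹
Pressure gradient: |∂P/∂n| = 1400 Pa / 650000 m = 2.15×10⁻³ Pa/m
Geostrophic balance (pressure-gradient force = Coriolis force):
V_g = (1/(fρ)) |∂P/∂n| = 2.15×10⁻³ / (1.33×10⁻⁴ × 1.17) = 13.8 m/s
Converting: 13.8 m/s × 3.6 = 49.8 km/h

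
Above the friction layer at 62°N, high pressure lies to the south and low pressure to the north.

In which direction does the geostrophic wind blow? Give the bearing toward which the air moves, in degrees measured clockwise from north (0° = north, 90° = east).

The pressure-gradient force points toward the north (bearing 000°).
Geostrophic balance: in the Northern Hemisphere the Coriolis force deflects motion to the right, so the geostrophic wind blows 90° to the right of the pressure-gradient force (low pressure on the left).
Rotating 000° by 90° clockwise gives 090° — the wind blows toward the east.

090°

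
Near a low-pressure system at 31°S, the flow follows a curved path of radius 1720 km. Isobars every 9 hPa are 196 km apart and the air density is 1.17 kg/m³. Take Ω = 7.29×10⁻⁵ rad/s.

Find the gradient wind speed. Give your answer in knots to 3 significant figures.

Coriolis parameter at 31°S:
f = 2Ω sin φ = 2 × 7.29×10⁻⁵ × sin 31° = 7.51×10⁻⁵ s⁻¹
Pressure gradient: |∂P/∂n| = 900 Pa / 196000 m = 4.59×10⁻³ Pa/m
Geostrophic speed: V_g = |∂P/∂n|/(fρ) = 4.59×10⁻³/(7.51×10⁻⁵ × 1.17) = 52.3 m/s
Around a low, centrifugal force acts outward with Coriolis, so pressure-gradient force balances both:
(1/ρ)|∂P/∂n| = fV + V²/R  →  V² + fR·V − fR·V_g = 0
With fR = 7.51×10⁻⁵ × 1720×10³ m = 129 m/s:
V = [−fR + √((fR)² + 4 fR V_g)]/2 = [−129 + √(129² + 4×129×52.3)]/2 = 39.9 m/s
Subgeostrophic (V < V_g = 52.3 m/s), as expected around a low.
Converting: 39.9 m/s × 1.944 = 77.6 knots

77.6 knots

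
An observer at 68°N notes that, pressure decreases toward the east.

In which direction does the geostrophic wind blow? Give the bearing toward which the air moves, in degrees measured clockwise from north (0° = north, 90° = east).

180°

The pressure-gradient force points toward the east (bearing 090°).
Geostrophic balance: in the Northern Hemisphere the Coriolis force deflects motion to the right, so the geostrophic wind blows 90° to the right of the pressure-gradient force (low pressure on the left).
Rotating 090° by 90° clockwise gives 180° — the wind blows toward the south.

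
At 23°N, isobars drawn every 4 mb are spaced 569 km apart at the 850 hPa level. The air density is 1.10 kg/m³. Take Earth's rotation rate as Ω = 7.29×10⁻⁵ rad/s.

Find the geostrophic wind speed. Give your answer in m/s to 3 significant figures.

Coriolis parameter at 23°N:
f = 2Ω sin φ = 2 × 7.29×10⁻⁵ × sin 23° = 5.70×10⁻⁵ s⁻¹
Pressure gradient: |∂P/∂n| = 400 Pa / 569000 m = 7.03×10⁻⁴ Pa/m
Geostrophic balance (pressure-gradient force = Coriolis force):
V_g = (1/(fρ)) |∂P/∂n| = 7.03×10⁻⁴ / (5.70×10⁻⁵ × 1.10) = 11.2 m/s

11.2 m/s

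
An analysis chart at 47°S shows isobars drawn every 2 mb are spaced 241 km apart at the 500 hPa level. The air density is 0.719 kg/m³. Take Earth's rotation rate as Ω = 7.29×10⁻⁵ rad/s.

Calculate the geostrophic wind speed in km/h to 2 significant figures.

Coriolis parameter at 47°S:
f = 2Ω sin φ = 2 × 7.29×10⁻⁵ × sin 47° = 1.07×10⁻⁴ s⁻¹
Pressure gradient: |∂P/∂n| = 200 Pa / 241000 m = 8.30×10⁻⁴ Pa/m
Geostrophic balance (pressure-gradient force = Coriolis force):
V_g = (1/(fρ)) |∂P/∂n| = 8.30×10⁻⁴ / (1.07×10⁻⁴ × 0.719) = 10.8 m/s
Converting: 10.8 m/s × 3.6 = 39 km/h

39 km/h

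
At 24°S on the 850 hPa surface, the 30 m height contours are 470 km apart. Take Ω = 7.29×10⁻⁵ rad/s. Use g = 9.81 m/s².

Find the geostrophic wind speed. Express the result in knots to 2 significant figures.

21 knots

Coriolis parameter at 24°S:
f = 2Ω sin φ = 2 × 7.29×10⁻⁵ × sin 24° = 5.93×10⁻⁵ s⁻¹
Height gradient: |∂Z/∂n| = 30 m / 470000 m = 6.38×10⁻⁵
On a pressure surface, geostrophic balance gives V_g = (g/f)|∂Z/∂n|:
V_g = 9.81 × 6.38×10⁻⁵ / 5.93×10⁻⁵ = 10.6 m/s
Converting: 10.6 m/s × 1.944 = 21 knots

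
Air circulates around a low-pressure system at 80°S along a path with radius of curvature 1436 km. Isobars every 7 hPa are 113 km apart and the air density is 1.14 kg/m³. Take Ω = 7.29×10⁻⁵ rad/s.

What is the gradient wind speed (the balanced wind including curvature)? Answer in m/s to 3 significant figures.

32.7 m/s

Coriolis parameter at 80°S:
f = 2Ω sin φ = 2 × 7.29×10⁻⁵ × sin 80° = 1.44×10⁻⁴ s⁻¹
Pressure gradient: |∂P/∂n| = 700 Pa / 113000 m = 6.19×10⁻³ Pa/m
Geostrophic speed: V_g = |∂P/∂n|/(fρ) = 6.19×10⁻³/(1.44×10⁻⁴ × 1.14) = 37.8 m/s
Around a low, centrifugal force acts outward with Coriolis, so pressure-gradient force balances both:
(1/ρ)|∂P/∂n| = fV + V²/R  →  V² + fR·V − fR·V_g = 0
With fR = 1.44×10⁻⁴ × 1436×10³ m = 206 m/s:
V = [−fR + √((fR)² + 4 fR V_g)]/2 = [−206 + √(206² + 4×206×37.8)]/2 = 32.7 m/s
Subgeostrophic (V < V_g = 37.8 m/s), as expected around a low.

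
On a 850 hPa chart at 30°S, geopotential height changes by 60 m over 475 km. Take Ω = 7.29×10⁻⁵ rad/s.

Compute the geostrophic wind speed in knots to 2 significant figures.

33 knots

Coriolis parameter at 30°S:
f = 2Ω sin φ = 2 × 7.29×10⁻⁵ × sin 30° = 7.29×10⁻⁵ s⁻¹
Height gradient: |∂Z/∂n| = 60 m / 475000 m = 1.26×10⁻⁴
On a pressure surface, geostrophic balance gives V_g = (g/f)|∂Z/∂n|:
V_g = 9.81 × 1.26×10⁻⁴ / 7.29×10⁻⁵ = 17.0 m/s
Converting: 17.0 m/s × 1.944 = 33 knots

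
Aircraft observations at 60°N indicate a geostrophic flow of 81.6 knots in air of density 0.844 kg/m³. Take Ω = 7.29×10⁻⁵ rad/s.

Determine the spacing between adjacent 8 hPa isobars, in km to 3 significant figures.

Coriolis parameter at 60°N:
f = 2Ω sin φ = 2 × 7.29×10⁻⁵ × sin 60° = 1.26×10⁻⁴ s⁻¹
Wind speed in SI: 81.6 knots = 42.0 m/s
Geostrophic balance rearranged: |∂P/∂n| = f ρ V_g
|∂P/∂n| = 1.26×10⁻⁴ × 0.844 × 42.0 = 4.47×10⁻³ Pa/m
Isobar spacing: Δn = ΔP/|∂P/∂n| = 800 Pa / 4.47×10⁻³ Pa/m = 178826 m ≈ 179 km

179 km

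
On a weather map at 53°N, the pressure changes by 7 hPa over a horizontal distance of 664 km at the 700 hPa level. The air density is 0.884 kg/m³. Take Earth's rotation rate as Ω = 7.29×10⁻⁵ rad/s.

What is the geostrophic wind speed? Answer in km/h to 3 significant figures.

Coriolis parameter at 53°N:
f = 2Ω sin φ = 2 × 7.29×10⁻⁵ × sin 53° = 1.16×10⁻⁴ s⁻¹
Pressure gradient: |∂P/∂n| = 700 Pa / 664000 m = 1.05×10⁻³ Pa/m
Geostrophic balance (pressure-gradient force = Coriolis force):
V_g = (1/(fρ)) |∂P/∂n| = 1.05×10⁻³ / (1.16×10⁻⁴ × 0.884) = 10.2 m/s
Converting: 10.2 m/s × 3.6 = 36.9 km/h

36.9 km/h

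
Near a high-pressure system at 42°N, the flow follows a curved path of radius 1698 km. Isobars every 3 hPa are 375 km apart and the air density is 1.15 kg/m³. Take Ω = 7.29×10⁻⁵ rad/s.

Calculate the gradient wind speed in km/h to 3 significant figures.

Coriolis parameter at 42°N:
f = 2Ω sin φ = 2 × 7.29×10⁻⁵ × sin 42° = 9.76×10⁻⁵ s⁻¹
Pressure gradient: |∂P/∂n| = 300 Pa / 375000 m = 8.00×10⁻⁴ Pa/m
Geostrophic speed: V_g = |∂P/∂n|/(fρ) = 8.00×10⁻⁴/(9.76×10⁻⁵ × 1.15) = 7.13 m/s
Around a high, pressure-gradient force acts outward with centrifugal, so Coriolis balances both:
fV = (1/ρ)|∂P/∂n| + V²/R  →  V² − fR·V + fR·V_g = 0
With fR = 9.76×10⁻⁵ × 1698×10³ m = 166 m/s:
V = [fR − √((fR)² − 4 fR V_g)]/2 = [166 − √(166² − 4×166×7.13)]/2 = 7.47 m/s
Supergeostrophic (V > V_g = 7.13 m/s), as expected around a high.
Converting: 7.47 m/s × 3.6 = 26.9 km/h

26.9 km/h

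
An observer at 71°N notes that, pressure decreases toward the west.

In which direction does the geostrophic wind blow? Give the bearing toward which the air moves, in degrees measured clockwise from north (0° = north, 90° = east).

000°

The pressure-gradient force points toward the west (bearing 270°).
Geostrophic balance: in the Northern Hemisphere the Coriolis force deflects motion to the right, so the geostrophic wind blows 90° to the right of the pressure-gradient force (low pressure on the left).
Rotating 270° by 90° clockwise gives 000° — the wind blows toward the north.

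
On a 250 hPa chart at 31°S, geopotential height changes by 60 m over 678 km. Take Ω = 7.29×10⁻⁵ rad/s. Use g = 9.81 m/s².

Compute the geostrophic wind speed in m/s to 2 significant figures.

Coriolis parameter at 31°S:
f = 2Ω sin φ = 2 × 7.29×10⁻⁵ × sin 31° = 7.51×10⁻⁵ s⁻¹
Height gradient: |∂Z/∂n| = 60 m / 678000 m = 8.85×10⁻⁵
On a pressure surface, geostrophic balance gives V_g = (g/f)|∂Z/∂n|:
V_g = 9.81 × 8.85×10⁻⁵ / 7.51×10⁻⁵ = 11.6 m/s

12 m/s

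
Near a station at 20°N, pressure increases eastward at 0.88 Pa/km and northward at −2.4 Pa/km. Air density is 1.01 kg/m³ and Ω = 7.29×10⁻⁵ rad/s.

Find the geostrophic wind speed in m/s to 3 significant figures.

Coriolis parameter at 20°N:
f = 2Ω sin φ = 2 × 7.29×10⁻⁵ × sin 20° = 4.99×10⁻⁵ s⁻¹
Component geostrophic relations (x east, y north):
u_g = −(1/(fρ)) ∂P/∂y,  v_g = (1/(fρ)) ∂P/∂x
u_g = −(−2.4×10⁻³)/(4.99×10⁻⁵ × 1.01) = 47.7 m/s;  v_g = (0.88×10⁻³)/(4.99×10⁻⁵ × 1.01) = 17.5 m/s
|V_g| = √(u_g² + v_g²) = 50.8 m/s

50.8 m/s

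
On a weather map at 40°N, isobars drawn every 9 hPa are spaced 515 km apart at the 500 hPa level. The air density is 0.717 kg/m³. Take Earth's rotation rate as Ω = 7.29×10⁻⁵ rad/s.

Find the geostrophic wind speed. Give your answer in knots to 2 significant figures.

Coriolis parameter at 40°N:
f = 2Ω sin φ = 2 × 7.29×10⁻⁵ × sin 40° = 9.37×10⁻⁵ s⁻¹
Pressure gradient: |∂P/∂n| = 900 Pa / 515000 m = 1.75×10⁻³ Pa/m
Geostrophic balance (pressure-gradient force = Coriolis force):
V_g = (1/(fρ)) |∂P/∂n| = 1.75×10⁻³ / (9.37×10⁻⁵ × 0.717) = 26.0 m/s
Converting: 26.0 m/s × 1.944 = 51 knots

51 knots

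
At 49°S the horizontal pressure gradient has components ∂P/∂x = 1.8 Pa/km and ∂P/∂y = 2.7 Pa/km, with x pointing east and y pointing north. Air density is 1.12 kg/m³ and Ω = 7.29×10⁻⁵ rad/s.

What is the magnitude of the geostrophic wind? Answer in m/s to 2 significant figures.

Coriolis parameter at 49°S:
f = 2Ω sin φ = 2 × 7.29×10⁻⁵ × sin 49° = 1.10×10⁻⁴ s⁻¹
In the Southern Hemisphere f is negative: f = −1.10×10⁻⁴ s⁻¹.
Component geostrophic relations (x east, y north):
u_g = −(1/(fρ)) ∂P/∂y,  v_g = (1/(fρ)) ∂P/∂x
u_g = −(2.7×10⁻³)/(−1.10×10⁻⁴ × 1.12) = 21.9 m/s;  v_g = (1.8×10⁻³)/(−1.10×10⁻⁴ × 1.12) = −14.6 m/s
|V_g| = √(u_g² + v_g²) = 26.3 m/s

26 m/s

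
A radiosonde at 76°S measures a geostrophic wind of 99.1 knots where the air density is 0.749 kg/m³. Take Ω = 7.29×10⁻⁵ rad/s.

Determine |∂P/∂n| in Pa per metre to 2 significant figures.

5.4×10⁻³ Pa/m

Coriolis parameter at 76°S:
f = 2Ω sin φ = 2 × 7.29×10⁻⁵ × sin 76° = 1.41×10⁻⁴ s⁻¹
Wind speed in SI: 99.1 knots = 51.0 m/s
Geostrophic balance rearranged: |∂P/∂n| = f ρ V_g
|∂P/∂n| = 1.41×10⁻⁴ × 0.749 × 51.0 = 5.40×10⁻³ Pa/m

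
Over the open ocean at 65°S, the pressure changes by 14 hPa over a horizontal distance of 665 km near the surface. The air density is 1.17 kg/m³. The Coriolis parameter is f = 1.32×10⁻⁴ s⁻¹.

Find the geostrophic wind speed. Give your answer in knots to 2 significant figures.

26 knots

Pressure gradient: |∂P/∂n| = 1400 Pa / 665000 m = 2.11×10⁻³ Pa/m
Geostrophic balance (pressure-gradient force = Coriolis force):
V_g = (1/(fρ)) |∂P/∂n| = 2.11×10⁻³ / (1.32×10⁻⁴ × 1.17) = 13.6 m/s
Converting: 13.6 m/s × 1.944 = 26 knots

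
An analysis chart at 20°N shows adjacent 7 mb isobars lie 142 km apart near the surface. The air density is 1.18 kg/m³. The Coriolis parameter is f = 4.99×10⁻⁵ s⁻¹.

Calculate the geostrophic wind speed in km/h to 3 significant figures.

Pressure gradient: |∂P/∂n| = 700 Pa / 142000 m = 4.93×10⁻³ Pa/m
Geostrophic balance (pressure-gradient force = Coriolis force):
V_g = (1/(fρ)) |∂P/∂n| = 4.93×10⁻³ / (4.99×10⁻⁵ × 1.18) = 83.7 m/s
Converting: 83.7 m/s × 3.6 = 301 km/h

301 km/h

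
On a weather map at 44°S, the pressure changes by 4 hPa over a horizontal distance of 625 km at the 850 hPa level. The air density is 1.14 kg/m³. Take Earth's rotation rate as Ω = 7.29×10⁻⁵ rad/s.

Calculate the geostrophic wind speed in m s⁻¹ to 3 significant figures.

5.54 m s⁻¹

Coriolis parameter at 44°S:
f = 2Ω sin φ = 2 × 7.29×10⁻⁵ × sin 44° = 1.01×10⁻⁴ s⁻¹
Pressure gradient: |∂P/∂n| = 400 Pa / 625000 m = 6.40×10⁻⁴ Pa/m
Geostrophic balance (pressure-gradient force = Coriolis force):
V_g = (1/(fρ)) |∂P/∂n| = 6.40×10⁻⁴ / (1.01×10⁻⁴ × 1.14) = 5.54 m/s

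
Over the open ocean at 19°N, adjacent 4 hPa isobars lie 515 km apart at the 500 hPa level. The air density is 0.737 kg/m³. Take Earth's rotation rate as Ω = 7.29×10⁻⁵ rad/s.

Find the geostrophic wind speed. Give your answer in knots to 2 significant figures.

43 knots

Coriolis parameter at 19°N:
f = 2Ω sin φ = 2 × 7.29×10⁻⁵ × sin 19° = 4.75×10⁻⁵ s⁻¹
Pressure gradient: |∂P/∂n| = 400 Pa / 515000 m = 7.77×10⁻⁴ Pa/m
Geostrophic balance (pressure-gradient force = Coriolis force):
V_g = (1/(fρ)) |∂P/∂n| = 7.77×10⁻⁴ / (4.75×10⁻⁵ × 0.737) = 22.2 m/s
Converting: 22.2 m/s × 1.944 = 43 knots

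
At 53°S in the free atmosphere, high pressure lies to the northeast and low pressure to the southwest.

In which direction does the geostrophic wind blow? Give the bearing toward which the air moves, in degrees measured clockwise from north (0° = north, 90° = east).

The pressure-gradient force points toward the southwest (bearing 225°).
Geostrophic balance: in the Southern Hemisphere the Coriolis force deflects motion to the left, so the geostrophic wind blows 90° to the left of the pressure-gradient force (low pressure on the right).
Rotating 225° by 90° counterclockwise gives 135° — the wind blows toward the southeast.

135°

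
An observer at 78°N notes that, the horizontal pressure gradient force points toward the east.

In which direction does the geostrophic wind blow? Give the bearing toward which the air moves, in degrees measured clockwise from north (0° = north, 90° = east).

The pressure-gradient force points toward the east (bearing 090°).
Geostrophic balance: in the Northern Hemisphere the Coriolis force deflects motion to the right, so the geostrophic wind blows 90° to the right of the pressure-gradient force (low pressure on the left).
Rotating 090° by 90° clockwise gives 180° — the wind blows toward the south.

180°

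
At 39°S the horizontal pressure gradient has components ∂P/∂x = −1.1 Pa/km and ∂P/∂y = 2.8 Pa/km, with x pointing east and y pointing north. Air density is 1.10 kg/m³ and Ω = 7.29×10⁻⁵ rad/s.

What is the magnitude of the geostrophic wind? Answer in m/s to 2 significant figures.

Coriolis parameter at 39°S:
f = 2Ω sin φ = 2 × 7.29×10⁻⁵ × sin 39° = 9.18×10⁻⁵ s⁻¹
In the Southern Hemisphere f is negative: f = −9.18×10⁻⁵ s⁻¹.
Component geostrophic relations (x east, y north):
u_g = −(1/(fρ)) ∂P/∂y,  v_g = (1/(fρ)) ∂P/∂x
u_g = −(2.8×10⁻³)/(−9.18×10⁻⁵ × 1.10) = 27.7 m/s;  v_g = (−1.1×10⁻³)/(−9.18×10⁻⁵ × 1.10) = 10.9 m/s
|V_g| = √(u_g² + v_g²) = 29.8 m/s

30 m/s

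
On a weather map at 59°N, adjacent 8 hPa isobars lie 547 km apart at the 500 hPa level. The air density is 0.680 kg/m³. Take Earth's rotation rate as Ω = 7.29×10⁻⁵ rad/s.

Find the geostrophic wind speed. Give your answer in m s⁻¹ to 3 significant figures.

Coriolis parameter at 59°N:
f = 2Ω sin φ = 2 × 7.29×10⁻⁵ × sin 59° = 1.25×10⁻⁴ s⁻¹
Pressure gradient: |∂P/∂n| = 800 Pa / 547000 m = 1.46×10⁻³ Pa/m
Geostrophic balance (pressure-gradient force = Coriolis force):
V_g = (1/(fρ)) |∂P/∂n| = 1.46×10⁻³ / (1.25×10⁻⁴ × 0.680) = 17.2 m/s

17.2 m s⁻¹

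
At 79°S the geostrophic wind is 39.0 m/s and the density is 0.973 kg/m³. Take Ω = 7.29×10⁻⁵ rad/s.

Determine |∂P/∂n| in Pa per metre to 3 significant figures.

Coriolis parameter at 79°S:
f = 2Ω sin φ = 2 × 7.29×10⁻⁵ × sin 79° = 1.43×10⁻⁴ s⁻¹
Geostrophic balance rearranged: |∂P/∂n| = f ρ V_g
|∂P/∂n| = 1.43×10⁻⁴ × 0.973 × 39.0 = 5.43×10⁻³ Pa/m

5.43×10⁻³ Pa/m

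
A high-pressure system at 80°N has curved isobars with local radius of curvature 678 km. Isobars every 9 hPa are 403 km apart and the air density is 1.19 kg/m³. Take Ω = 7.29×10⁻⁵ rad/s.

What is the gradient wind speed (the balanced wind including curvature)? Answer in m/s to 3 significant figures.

Coriolis parameter at 80°N:
f = 2Ω sin φ = 2 × 7.29×10⁻⁵ × sin 80° = 1.44×10⁻⁴ s⁻¹
Pressure gradient: |∂P/∂n| = 900 Pa / 403000 m = 2.23×10⁻³ Pa/m
Geostrophic speed: V_g = |∂P/∂n|/(fρ) = 2.23×10⁻³/(1.44×10⁻⁴ × 1.19) = 13.1 m/s
Around a high, pressure-gradient force acts outward with centrifugal, so Coriolis balances both:
fV = (1/ρ)|∂P/∂n| + V²/R  →  V² − fR·V + fR·V_g = 0
With fR = 1.44×10⁻⁴ × 678×10³ m = 97.4 m/s:
V = [fR − √((fR)² − 4 fR V_g)]/2 = [97.4 − √(97.4² − 4×97.4×13.1)]/2 = 15.6 m/s
Supergeostrophic (V > V_g = 13.1 m/s), as expected around a high.

15.6 m/s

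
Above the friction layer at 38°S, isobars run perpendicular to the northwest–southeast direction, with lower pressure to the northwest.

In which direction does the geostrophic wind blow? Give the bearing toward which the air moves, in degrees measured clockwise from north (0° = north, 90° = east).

225°

The pressure-gradient force points toward the northwest (bearing 315°).
Geostrophic balance: in the Southern Hemisphere the Coriolis force deflects motion to the left, so the geostrophic wind blows 90° to the left of the pressure-gradient force (low pressure on the right).
Rotating 315° by 90° counterclockwise gives 225° — the wind blows toward the southwest.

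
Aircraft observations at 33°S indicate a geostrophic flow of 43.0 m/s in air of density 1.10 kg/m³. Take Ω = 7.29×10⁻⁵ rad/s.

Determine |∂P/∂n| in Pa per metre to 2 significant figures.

Coriolis parameter at 33°S:
f = 2Ω sin φ = 2 × 7.29×10⁻⁵ × sin 33° = 7.94×10⁻⁵ s⁻¹
Geostrophic balance rearranged: |∂P/∂n| = f ρ V_g
|∂P/∂n| = 7.94×10⁻⁵ × 1.10 × 43.0 = 3.76×10⁻³ Pa/m

3.8×10⁻³ Pa/m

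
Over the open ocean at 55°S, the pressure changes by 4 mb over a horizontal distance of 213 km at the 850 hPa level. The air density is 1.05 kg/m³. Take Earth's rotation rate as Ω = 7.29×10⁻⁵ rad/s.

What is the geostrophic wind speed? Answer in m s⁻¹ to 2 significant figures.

Coriolis parameter at 55°S:
f = 2Ω sin φ = 2 × 7.29×10⁻⁵ × sin 55° = 1.19×10⁻⁴ s⁻¹
Pressure gradient: |∂P/∂n| = 400 Pa / 213000 m = 1.88×10⁻³ Pa/m
Geostrophic balance (pressure-gradient force = Coriolis force):
V_g = (1/(fρ)) |∂P/∂n| = 1.88×10⁻³ / (1.19×10⁻⁴ × 1.05) = 15.0 m/s

15 m s⁻¹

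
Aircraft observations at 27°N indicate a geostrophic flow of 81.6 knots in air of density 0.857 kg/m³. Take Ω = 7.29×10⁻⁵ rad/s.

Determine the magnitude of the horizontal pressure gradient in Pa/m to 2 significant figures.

Coriolis parameter at 27°N:
f = 2Ω sin φ = 2 × 7.29×10⁻⁵ × sin 27° = 6.62×10⁻⁵ s⁻¹
Wind speed in SI: 81.6 knots = 42.0 m/s
Geostrophic balance rearranged: |∂P/∂n| = f ρ V_g
|∂P/∂n| = 6.62×10⁻⁵ × 0.857 × 42.0 = 2.38×10⁻³ Pa/m

2.4×10⁻³ Pa/m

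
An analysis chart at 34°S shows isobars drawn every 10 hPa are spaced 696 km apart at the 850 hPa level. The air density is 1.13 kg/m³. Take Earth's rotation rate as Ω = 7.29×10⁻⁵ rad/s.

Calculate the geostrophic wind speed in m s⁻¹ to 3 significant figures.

15.6 m s⁻¹

Coriolis parameter at 34°S:
f = 2Ω sin φ = 2 × 7.29×10⁻⁵ × sin 34° = 8.15×10⁻⁵ s⁻¹
Pressure gradient: |∂P/∂n| = 1000 Pa / 696000 m = 1.44×10⁻³ Pa/m
Geostrophic balance (pressure-gradient force = Coriolis force):
V_g = (1/(fρ)) |∂P/∂n| = 1.44×10⁻³ / (8.15×10⁻⁵ × 1.13) = 15.6 m/s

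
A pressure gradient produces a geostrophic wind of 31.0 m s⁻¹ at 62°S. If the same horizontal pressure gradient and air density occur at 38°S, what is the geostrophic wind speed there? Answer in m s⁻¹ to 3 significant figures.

44.5 m s⁻¹

With the same pressure gradient and density, V_g ∝ 1/f ∝ 1/sin φ.
V₂ = V₁ · sin φ₁ / sin φ₂ = 31.0 × sin 62° / sin 38°
V₂ = 31.0 × 0.8829/0.6157 = 44.5 m s⁻¹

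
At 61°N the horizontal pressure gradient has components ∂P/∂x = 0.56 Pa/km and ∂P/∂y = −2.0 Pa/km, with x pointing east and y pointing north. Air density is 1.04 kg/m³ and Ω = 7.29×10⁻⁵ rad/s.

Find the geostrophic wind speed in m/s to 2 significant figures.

16 m/s

Coriolis parameter at 61°N:
f = 2Ω sin φ = 2 × 7.29×10⁻⁵ × sin 61° = 1.28×10⁻⁴ s⁻¹
Component geostrophic relations (x east, y north):
u_g = −(1/(fρ)) ∂P/∂y,  v_g = (1/(fρ)) ∂P/∂x
u_g = −(−2.0×10⁻³)/(1.28×10⁻⁴ × 1.04) = 15.1 m/s;  v_g = (0.56×10⁻³)/(1.28×10⁻⁴ × 1.04) = 4.22 m/s
|V_g| = √(u_g² + v_g²) = 15.7 m/s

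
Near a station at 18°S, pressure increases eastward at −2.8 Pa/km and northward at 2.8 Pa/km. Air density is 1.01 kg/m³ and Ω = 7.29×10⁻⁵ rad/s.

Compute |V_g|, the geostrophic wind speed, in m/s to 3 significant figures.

87.0 m/s

Coriolis parameter at 18°S:
f = 2Ω sin φ = 2 × 7.29×10⁻⁵ × sin 18° = 4.51×10⁻⁵ s⁻¹
In the Southern Hemisphere f is negative: f = −4.51×10⁻⁵ s⁻¹.
Component geostrophic relations (x east, y north):
u_g = −(1/(fρ)) ∂P/∂y,  v_g = (1/(fρ)) ∂P/∂x
u_g = −(2.8×10⁻³)/(−4.51×10⁻⁵ × 1.01) = 61.5 m/s;  v_g = (−2.8×10⁻³)/(−4.51×10⁻⁵ × 1.01) = 61.5 m/s
|V_g| = √(u_g² + v_g²) = 87.0 m/s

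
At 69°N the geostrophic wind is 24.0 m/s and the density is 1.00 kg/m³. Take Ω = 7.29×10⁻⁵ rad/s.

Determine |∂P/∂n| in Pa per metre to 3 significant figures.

3.27×10⁻³ Pa/m

Coriolis parameter at 69°N:
f = 2Ω sin φ = 2 × 7.29×10⁻⁵ × sin 69° = 1.36×10⁻⁴ s⁻¹
Geostrophic balance rearranged: |∂P/∂n| = f ρ V_g
|∂P/∂n| = 1.36×10⁻⁴ × 1.00 × 24.0 = 3.27×10⁻³ Pa/m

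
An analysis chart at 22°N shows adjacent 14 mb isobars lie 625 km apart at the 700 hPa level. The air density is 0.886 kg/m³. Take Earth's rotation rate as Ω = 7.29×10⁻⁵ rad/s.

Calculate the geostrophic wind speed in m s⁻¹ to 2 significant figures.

Coriolis parameter at 22°N:
f = 2Ω sin φ = 2 × 7.29×10⁻⁵ × sin 22° = 5.46×10⁻⁵ s⁻¹
Pressure gradient: |∂P/∂n| = 1400 Pa / 625000 m = 2.24×10⁻³ Pa/m
Geostrophic balance (pressure-gradient force = Coriolis force):
V_g = (1/(fρ)) |∂P/∂n| = 2.24×10⁻³ / (5.46×10⁻⁵ × 0.886) = 46.3 m/s

46 m s⁻¹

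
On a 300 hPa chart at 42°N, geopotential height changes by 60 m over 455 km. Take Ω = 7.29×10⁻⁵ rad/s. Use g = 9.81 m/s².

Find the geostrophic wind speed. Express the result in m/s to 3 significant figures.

Coriolis parameter at 42°N:
f = 2Ω sin φ = 2 × 7.29×10⁻⁵ × sin 42° = 9.76×10⁻⁵ s⁻¹
Height gradient: |∂Z/∂n| = 60 m / 455000 m = 1.32×10⁻⁴
On a pressure surface, geostrophic balance gives V_g = (g/f)|∂Z/∂n|:
V_g = 9.81 × 1.32×10⁻⁴ / 9.76×10⁻⁵ = 13.3 m/s

13.3 m/s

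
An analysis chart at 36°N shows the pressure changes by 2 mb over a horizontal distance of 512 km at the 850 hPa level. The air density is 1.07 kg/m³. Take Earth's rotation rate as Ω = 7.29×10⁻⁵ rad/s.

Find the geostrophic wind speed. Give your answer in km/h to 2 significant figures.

15 km/h

Coriolis parameter at 36°N:
f = 2Ω sin φ = 2 × 7.29×10⁻⁵ × sin 36° = 8.57×10⁻⁵ s⁻¹
Pressure gradient: |∂P/∂n| = 200 Pa / 512000 m = 3.91×10⁻⁴ Pa/m
Geostrophic balance (pressure-gradient force = Coriolis force):
V_g = (1/(fρ)) |∂P/∂n| = 3.91×10⁻⁴ / (8.57×10⁻⁵ × 1.07) = 4.26 m/s
Converting: 4.26 m/s × 3.6 = 15 km/h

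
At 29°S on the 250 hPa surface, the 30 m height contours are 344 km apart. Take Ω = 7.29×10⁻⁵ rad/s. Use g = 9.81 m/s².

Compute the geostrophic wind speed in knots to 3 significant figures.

23.5 knots

Coriolis parameter at 29°S:
f = 2Ω sin φ = 2 × 7.29×10⁻⁵ × sin 29° = 7.07×10⁻⁵ s⁻¹
Height gradient: |∂Z/∂n| = 30 m / 344000 m = 8.72×10⁻⁵
On a pressure surface, geostrophic balance gives V_g = (g/f)|∂Z/∂n|:
V_g = 9.81 × 8.72×10⁻⁵ / 7.07×10⁻⁵ = 12.1 m/s
Converting: 12.1 m/s × 1.944 = 23.5 knots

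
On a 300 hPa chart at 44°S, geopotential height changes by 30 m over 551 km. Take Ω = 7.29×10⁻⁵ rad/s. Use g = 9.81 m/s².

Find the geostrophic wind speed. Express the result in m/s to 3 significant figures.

Coriolis parameter at 44°S:
f = 2Ω sin φ = 2 × 7.29×10⁻⁵ × sin 44° = 1.01×10⁻⁴ s⁻¹
Height gradient: |∂Z/∂n| = 30 m / 551000 m = 5.44×10⁻⁵
On a pressure surface, geostrophic balance gives V_g = (g/f)|∂Z/∂n|:
V_g = 9.81 × 5.44×10⁻⁵ / 1.01×10⁻⁴ = 5.27 m/s

5.27 m/s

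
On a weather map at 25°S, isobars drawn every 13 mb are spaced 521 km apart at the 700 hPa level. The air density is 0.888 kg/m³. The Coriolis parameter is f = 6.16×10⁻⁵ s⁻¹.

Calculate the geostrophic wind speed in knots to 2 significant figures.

Pressure gradient: |∂P/∂n| = 1300 Pa / 521000 m = 2.50×10⁻³ Pa/m
Geostrophic balance (pressure-gradient force = Coriolis force):
V_g = (1/(fρ)) |∂P/∂n| = 2.50×10⁻³ / (6.16×10⁻⁵ × 0.888) = 45.6 m/s
Converting: 45.6 m/s × 1.944 = 89 knots

89 knots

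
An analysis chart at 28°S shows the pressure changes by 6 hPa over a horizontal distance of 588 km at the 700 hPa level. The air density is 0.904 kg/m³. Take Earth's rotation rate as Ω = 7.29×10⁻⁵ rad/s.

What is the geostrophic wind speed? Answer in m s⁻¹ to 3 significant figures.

Coriolis parameter at 28°S:
f = 2Ω sin φ = 2 × 7.29×10⁻⁵ × sin 28° = 6.84×10⁻⁵ s⁻¹
Pressure gradient: |∂P/∂n| = 600 Pa / 588000 m = 1.02×10⁻³ Pa/m
Geostrophic balance (pressure-gradient force = Coriolis force):
V_g = (1/(fρ)) |∂P/∂n| = 1.02×10⁻³ / (6.84×10⁻⁵ × 0.904) = 16.5 m/s

16.5 m s⁻¹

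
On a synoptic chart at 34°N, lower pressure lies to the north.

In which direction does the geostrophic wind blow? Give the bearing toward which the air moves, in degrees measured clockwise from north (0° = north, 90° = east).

090°

The pressure-gradient force points toward the north (bearing 000°).
Geostrophic balance: in the Northern Hemisphere the Coriolis force deflects motion to the right, so the geostrophic wind blows 90° to the right of the pressure-gradient force (low pressure on the left).
Rotating 000° by 90° clockwise gives 090° — the wind blows toward the east.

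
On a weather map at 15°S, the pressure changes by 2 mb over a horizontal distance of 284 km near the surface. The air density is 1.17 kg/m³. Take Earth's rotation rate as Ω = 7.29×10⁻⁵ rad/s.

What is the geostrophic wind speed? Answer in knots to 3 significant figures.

31.0 knots

Coriolis parameter at 15°S:
f = 2Ω sin φ = 2 × 7.29×10⁻⁵ × sin 15° = 3.77×10⁻⁵ s⁻¹
Pressure gradient: |∂P/∂n| = 200 Pa / 284000 m = 7.04×10⁻⁴ Pa/m
Geostrophic balance (pressure-gradient force = Coriolis force):
V_g = (1/(fρ)) |∂P/∂n| = 7.04×10⁻⁴ / (3.77×10⁻⁵ × 1.17) = 16.0 m/s
Converting: 16.0 m/s × 1.944 = 31.0 knots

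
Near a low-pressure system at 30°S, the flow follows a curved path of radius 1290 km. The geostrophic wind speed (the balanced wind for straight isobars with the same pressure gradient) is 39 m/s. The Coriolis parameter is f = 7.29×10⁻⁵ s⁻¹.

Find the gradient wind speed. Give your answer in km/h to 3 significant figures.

107 km/h

Around a low, centrifugal force acts outward with Coriolis, so pressure-gradient force balances both:
(1/ρ)|∂P/∂n| = fV + V²/R  →  V² + fR·V − fR·V_g = 0
With fR = 7.29×10⁻⁵ × 1290×10³ m = 94.0 m/s:
V = [−fR + √((fR)² + 4 fR V_g)]/2 = [−94.0 + √(94.0² + 4×94.0×39)]/2 = 29.7 m/s
Subgeostrophic (V < V_g = 39 m/s), as expected around a low.
Converting: 29.7 m/s × 3.6 = 107 km/h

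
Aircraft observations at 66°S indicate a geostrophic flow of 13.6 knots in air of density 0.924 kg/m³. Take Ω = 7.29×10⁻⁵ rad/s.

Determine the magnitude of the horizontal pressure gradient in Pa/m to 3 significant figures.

8.61×10⁻⁴ Pa/m

Coriolis parameter at 66°S:
f = 2Ω sin φ = 2 × 7.29×10⁻⁵ × sin 66° = 1.33×10⁻⁴ s⁻¹
Wind speed in SI: 13.6 knots = 7.00 m/s
Geostrophic balance rearranged: |∂P/∂n| = f ρ V_g
|∂P/∂n| = 1.33×10⁻⁴ × 0.924 × 7.00 = 8.61×10⁻⁴ Pa/m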